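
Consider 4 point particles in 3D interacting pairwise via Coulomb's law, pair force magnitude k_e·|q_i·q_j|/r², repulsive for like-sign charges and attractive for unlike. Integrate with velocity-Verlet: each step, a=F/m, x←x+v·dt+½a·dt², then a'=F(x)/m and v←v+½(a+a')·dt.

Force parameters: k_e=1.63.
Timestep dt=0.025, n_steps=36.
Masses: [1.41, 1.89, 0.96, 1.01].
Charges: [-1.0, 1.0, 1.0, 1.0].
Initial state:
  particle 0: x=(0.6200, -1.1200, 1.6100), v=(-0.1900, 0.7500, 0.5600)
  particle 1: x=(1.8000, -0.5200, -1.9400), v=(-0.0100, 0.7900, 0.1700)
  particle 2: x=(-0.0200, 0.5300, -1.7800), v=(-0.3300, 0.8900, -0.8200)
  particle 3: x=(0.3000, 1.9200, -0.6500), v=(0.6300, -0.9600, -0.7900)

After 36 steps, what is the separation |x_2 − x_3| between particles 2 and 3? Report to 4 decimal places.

step 0: x0=(0.6200, -1.1200, 1.6100) x1=(1.8000, -0.5200, -1.9400) x2=(-0.0200, 0.5300, -1.7800) x3=(0.3000, 1.9200, -0.6500)
step 1: x0=(0.6153, -1.1012, 1.6239) x1=(1.7998, -0.5003, -1.9357) x2=(-0.0284, 0.5522, -1.8006) x3=(0.3158, 1.8961, -0.6696)
step 2: x0=(0.6105, -1.0824, 1.6378) x1=(1.7997, -0.4807, -1.9315) x2=(-0.0370, 0.5742, -1.8212) x3=(0.3315, 1.8725, -0.6889)
step 3: x0=(0.6058, -1.0634, 1.6515) x1=(1.7998, -0.4612, -1.9272) x2=(-0.0459, 0.5960, -1.8421) x3=(0.3473, 1.8492, -0.7080)
step 4: x0=(0.6010, -1.0445, 1.6650) x1=(1.8000, -0.4419, -1.9230) x2=(-0.0551, 0.6177, -1.8631) x3=(0.3631, 1.8261, -0.7267)
step 5: x0=(0.5963, -1.0254, 1.6785) x1=(1.8003, -0.4226, -1.9187) x2=(-0.0645, 0.6392, -1.8842) x3=(0.3790, 1.8033, -0.7451)
step 6: x0=(0.5916, -1.0063, 1.6918) x1=(1.8007, -0.4035, -1.9144) x2=(-0.0743, 0.6606, -1.9056) x3=(0.3949, 1.7808, -0.7632)
step 7: x0=(0.5868, -0.9871, 1.7050) x1=(1.8012, -0.3845, -1.9101) x2=(-0.0843, 0.6817, -1.9272) x3=(0.4108, 1.7586, -0.7809)
step 8: x0=(0.5821, -0.9678, 1.7181) x1=(1.8019, -0.3656, -1.9058) x2=(-0.0946, 0.7027, -1.9489) x3=(0.4268, 1.7367, -0.7982)
step 9: x0=(0.5774, -0.9485, 1.7311) x1=(1.8026, -0.3468, -1.9015) x2=(-0.1053, 0.7235, -1.9709) x3=(0.4428, 1.7150, -0.8152)
step 10: x0=(0.5727, -0.9291, 1.7440) x1=(1.8036, -0.3281, -1.8972) x2=(-0.1162, 0.7442, -1.9932) x3=(0.4589, 1.6937, -0.8318)
step 11: x0=(0.5680, -0.9097, 1.7567) x1=(1.8046, -0.3095, -1.8929) x2=(-0.1275, 0.7647, -2.0157) x3=(0.4751, 1.6726, -0.8480)
step 12: x0=(0.5633, -0.8902, 1.7693) x1=(1.8057, -0.2911, -1.8886) x2=(-0.1391, 0.7851, -2.0384) x3=(0.4913, 1.6518, -0.8638)
step 13: x0=(0.5586, -0.8706, 1.7818) x1=(1.8070, -0.2728, -1.8843) x2=(-0.1511, 0.8053, -2.0614) x3=(0.5077, 1.6313, -0.8792)
step 14: x0=(0.5540, -0.8510, 1.7942) x1=(1.8084, -0.2546, -1.8799) x2=(-0.1634, 0.8253, -2.0847) x3=(0.5241, 1.6111, -0.8942)
step 15: x0=(0.5493, -0.8313, 1.8065) x1=(1.8100, -0.2365, -1.8756) x2=(-0.1761, 0.8452, -2.1083) x3=(0.5406, 1.5911, -0.9088)
step 16: x0=(0.5446, -0.8116, 1.8186) x1=(1.8116, -0.2186, -1.8713) x2=(-0.1892, 0.8650, -2.1322) x3=(0.5572, 1.5714, -0.9229)
step 17: x0=(0.5400, -0.7918, 1.8306) x1=(1.8134, -0.2007, -1.8669) x2=(-0.2026, 0.8847, -2.1564) x3=(0.5739, 1.5520, -0.9366)
step 18: x0=(0.5353, -0.7719, 1.8425) x1=(1.8154, -0.1830, -1.8625) x2=(-0.2163, 0.9043, -2.1808) x3=(0.5906, 1.5328, -0.9499)
step 19: x0=(0.5307, -0.7520, 1.8543) x1=(1.8174, -0.1655, -1.8582) x2=(-0.2305, 0.9238, -2.2056) x3=(0.6075, 1.5139, -0.9627)
step 20: x0=(0.5261, -0.7321, 1.8660) x1=(1.8196, -0.1480, -1.8538) x2=(-0.2450, 0.9432, -2.2307) x3=(0.6245, 1.4952, -0.9751)
step 21: x0=(0.5215, -0.7120, 1.8775) x1=(1.8219, -0.1307, -1.8494) x2=(-0.2599, 0.9626, -2.2560) x3=(0.6416, 1.4768, -0.9870)
step 22: x0=(0.5169, -0.6920, 1.8890) x1=(1.8244, -0.1135, -1.8451) x2=(-0.2751, 0.9818, -2.2817) x3=(0.6587, 1.4586, -0.9985)
step 23: x0=(0.5123, -0.6718, 1.9003) x1=(1.8269, -0.0965, -1.8407) x2=(-0.2908, 1.0011, -2.3076) x3=(0.6760, 1.4406, -1.0096)
step 24: x0=(0.5077, -0.6517, 1.9115) x1=(1.8297, -0.0796, -1.8363) x2=(-0.3068, 1.0203, -2.3338) x3=(0.6933, 1.4228, -1.0202)
step 25: x0=(0.5031, -0.6314, 1.9225) x1=(1.8325, -0.0628, -1.8319) x2=(-0.3231, 1.0395, -2.3603) x3=(0.7106, 1.4053, -1.0304)
step 26: x0=(0.4986, -0.6112, 1.9335) x1=(1.8355, -0.0462, -1.8275) x2=(-0.3398, 1.0586, -2.3870) x3=(0.7281, 1.3879, -1.0402)
step 27: x0=(0.4940, -0.5908, 1.9443) x1=(1.8387, -0.0297, -1.8232) x2=(-0.3569, 1.0778, -2.4140) x3=(0.7456, 1.3708, -1.0496)
step 28: x0=(0.4895, -0.5705, 1.9550) x1=(1.8419, -0.0134, -1.8188) x2=(-0.3743, 1.0969, -2.4413) x3=(0.7631, 1.3538, -1.0585)
step 29: x0=(0.4850, -0.5500, 1.9656) x1=(1.8454, 0.0028, -1.8145) x2=(-0.3920, 1.1161, -2.4688) x3=(0.7807, 1.3371, -1.0671)
step 30: x0=(0.4805, -0.5296, 1.9761) x1=(1.8489, 0.0189, -1.8101) x2=(-0.4101, 1.1353, -2.4966) x3=(0.7983, 1.3206, -1.0752)
step 31: x0=(0.4760, -0.5091, 1.9865) x1=(1.8527, 0.0347, -1.8058) x2=(-0.4285, 1.1545, -2.5245) x3=(0.8158, 1.3042, -1.0829)
step 32: x0=(0.4715, -0.4885, 1.9967) x1=(1.8565, 0.0505, -1.8015) x2=(-0.4472, 1.1737, -2.5527) x3=(0.8334, 1.2881, -1.0902)
step 33: x0=(0.4670, -0.4679, 2.0069) x1=(1.8606, 0.0660, -1.7972) x2=(-0.4662, 1.1929, -2.5811) x3=(0.8510, 1.2722, -1.0971)
step 34: x0=(0.4626, -0.4472, 2.0169) x1=(1.8648, 0.0815, -1.7929) x2=(-0.4855, 1.2122, -2.6097) x3=(0.8685, 1.2565, -1.1037)
step 35: x0=(0.4582, -0.4266, 2.0268) x1=(1.8691, 0.0967, -1.7887) x2=(-0.5051, 1.2316, -2.6385) x3=(0.8859, 1.2410, -1.1098)
step 36: x0=(0.4537, -0.4058, 2.0366) x1=(1.8737, 0.1118, -1.7845) x2=(-0.5249, 1.2509, -2.6675) x3=(0.9033, 1.2257, -1.1155)

2.1094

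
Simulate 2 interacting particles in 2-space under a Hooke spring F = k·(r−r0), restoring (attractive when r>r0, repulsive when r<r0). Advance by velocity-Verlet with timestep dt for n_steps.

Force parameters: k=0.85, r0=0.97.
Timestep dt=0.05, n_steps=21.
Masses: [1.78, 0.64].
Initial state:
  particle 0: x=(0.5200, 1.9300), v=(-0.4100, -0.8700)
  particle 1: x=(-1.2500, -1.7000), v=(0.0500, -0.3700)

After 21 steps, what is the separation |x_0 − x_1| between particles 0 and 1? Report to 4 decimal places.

step 0: x0=(0.5200, 1.9300) x1=(-1.2500, -1.7000)
step 1: x0=(0.4987, 1.8849) x1=(-1.2453, -1.7139)
step 2: x0=(0.4758, 1.8365) x1=(-1.2361, -1.7188)
step 3: x0=(0.4514, 1.7849) x1=(-1.2227, -1.7148)
step 4: x0=(0.4255, 1.7301) x1=(-1.2052, -1.7020)
step 5: x0=(0.3981, 1.6723) x1=(-1.1836, -1.6808)
step 6: x0=(0.3693, 1.6116) x1=(-1.1581, -1.6513)
step 7: x0=(0.3392, 1.5480) x1=(-1.1289, -1.6140)
step 8: x0=(0.3079, 1.4817) x1=(-1.0962, -1.5690)
step 9: x0=(0.2753, 1.4128) x1=(-1.0602, -1.5169)
step 10: x0=(0.2417, 1.3414) x1=(-1.0210, -1.4579)
step 11: x0=(0.2070, 1.2678) x1=(-0.9790, -1.3926)
step 12: x0=(0.1713, 1.1921) x1=(-0.9344, -1.3214)
step 13: x0=(0.1348, 1.1144) x1=(-0.8874, -1.2448)
step 14: x0=(0.0976, 1.0349) x1=(-0.8383, -1.1633)
step 15: x0=(0.0596, 0.9539) x1=(-0.7874, -1.0775)
step 16: x0=(0.0212, 0.8715) x1=(-0.7349, -0.9879)
step 17: x0=(-0.0178, 0.7880) x1=(-0.6810, -0.8952)
step 18: x0=(-0.0571, 0.7036) x1=(-0.6262, -0.7998)
step 19: x0=(-0.0967, 0.6184) x1=(-0.5706, -0.7025)
step 20: x0=(-0.1365, 0.5328) x1=(-0.5145, -0.6038)
step 21: x0=(-0.1763, 0.4469) x1=(-0.4582, -0.5043)

0.9921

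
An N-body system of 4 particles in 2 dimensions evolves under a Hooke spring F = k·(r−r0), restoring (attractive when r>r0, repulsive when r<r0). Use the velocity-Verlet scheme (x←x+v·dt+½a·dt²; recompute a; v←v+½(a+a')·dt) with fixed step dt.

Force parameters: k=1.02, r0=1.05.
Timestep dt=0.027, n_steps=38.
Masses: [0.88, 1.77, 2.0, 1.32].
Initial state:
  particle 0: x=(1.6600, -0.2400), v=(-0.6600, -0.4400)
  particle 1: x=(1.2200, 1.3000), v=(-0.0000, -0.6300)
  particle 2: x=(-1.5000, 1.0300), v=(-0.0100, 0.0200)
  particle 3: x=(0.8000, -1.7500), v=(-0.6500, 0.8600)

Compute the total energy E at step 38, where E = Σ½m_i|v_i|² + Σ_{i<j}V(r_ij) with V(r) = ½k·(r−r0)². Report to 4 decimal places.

step 0: x0=(1.6600, -0.2400) x1=(1.2200, 1.3000) x2=(-1.5000, 1.0300) x3=(0.8000, -1.7500)
step 1: x0=(1.6410, -0.2515) x1=(1.2196, 1.2824) x2=(-1.4992, 1.0300) x3=(0.7822, -1.7255)
step 2: x0=(1.6199, -0.2624) x1=(1.2185, 1.2637) x2=(-1.4965, 1.0291) x3=(0.7638, -1.6985)
step 3: x0=(1.5965, -0.2725) x1=(1.2166, 1.2440) x2=(-1.4917, 1.0271) x3=(0.7448, -1.6690)
step 4: x0=(1.5710, -0.2818) x1=(1.2139, 1.2231) x2=(-1.4849, 1.0242) x3=(0.7253, -1.6371)
step 5: x0=(1.5433, -0.2904) x1=(1.2104, 1.2013) x2=(-1.4762, 1.0203) x3=(0.7053, -1.6028)
step 6: x0=(1.5136, -0.2982) x1=(1.2062, 1.1784) x2=(-1.4655, 1.0154) x3=(0.6848, -1.5663)
step 7: x0=(1.4819, -0.3051) x1=(1.2012, 1.1547) x2=(-1.4529, 1.0096) x3=(0.6638, -1.5276)
step 8: x0=(1.4483, -0.3113) x1=(1.1954, 1.1300) x2=(-1.4385, 1.0029) x3=(0.6422, -1.4869)
step 9: x0=(1.4128, -0.3167) x1=(1.1888, 1.1044) x2=(-1.4222, 0.9952) x3=(0.6202, -1.4440)
step 10: x0=(1.3755, -0.3212) x1=(1.1815, 1.0780) x2=(-1.4041, 0.9866) x3=(0.5977, -1.3993)
step 11: x0=(1.3364, -0.3248) x1=(1.1733, 1.0508) x2=(-1.3843, 0.9771) x3=(0.5748, -1.3527)
step 12: x0=(1.2957, -0.3277) x1=(1.1645, 1.0229) x2=(-1.3628, 0.9667) x3=(0.5514, -1.3044)
step 13: x0=(1.2535, -0.3297) x1=(1.1548, 0.9943) x2=(-1.3396, 0.9555) x3=(0.5275, -1.2545)
step 14: x0=(1.2098, -0.3308) x1=(1.1444, 0.9650) x2=(-1.3149, 0.9435) x3=(0.5032, -1.2030)
step 15: x0=(1.1647, -0.3311) x1=(1.1333, 0.9352) x2=(-1.2886, 0.9307) x3=(0.4785, -1.1500)
step 16: x0=(1.1182, -0.3306) x1=(1.1215, 0.9048) x2=(-1.2608, 0.9171) x3=(0.4534, -1.0957)
step 17: x0=(1.0706, -0.3292) x1=(1.1090, 0.8739) x2=(-1.2317, 0.9028) x3=(0.4279, -1.0402)
step 18: x0=(1.0219, -0.3271) x1=(1.0958, 0.8425) x2=(-1.2011, 0.8878) x3=(0.4020, -0.9835)
step 19: x0=(0.9722, -0.3241) x1=(1.0819, 0.8108) x2=(-1.1693, 0.8721) x3=(0.3757, -0.9259)
step 20: x0=(0.9215, -0.3204) x1=(1.0674, 0.7787) x2=(-1.1362, 0.8558) x3=(0.3490, -0.8673)
step 21: x0=(0.8701, -0.3159) x1=(1.0523, 0.7463) x2=(-1.1020, 0.8389) x3=(0.3219, -0.8079)
step 22: x0=(0.8179, -0.3107) x1=(1.0366, 0.7137) x2=(-1.0667, 0.8214) x3=(0.2944, -0.7478)
step 23: x0=(0.7652, -0.3048) x1=(1.0203, 0.6809) x2=(-1.0304, 0.8033) x3=(0.2665, -0.6871)
step 24: x0=(0.7120, -0.2982) x1=(1.0035, 0.6479) x2=(-0.9932, 0.7848) x3=(0.2383, -0.6259)
step 25: x0=(0.6584, -0.2910) x1=(0.9863, 0.6148) x2=(-0.9551, 0.7659) x3=(0.2096, -0.5643)
step 26: x0=(0.6045, -0.2833) x1=(0.9686, 0.5817) x2=(-0.9163, 0.7465) x3=(0.1806, -0.5024)
step 27: x0=(0.5505, -0.2750) x1=(0.9504, 0.5485) x2=(-0.8767, 0.7268) x3=(0.1511, -0.4402)
step 28: x0=(0.4964, -0.2663) x1=(0.9320, 0.5154) x2=(-0.8365, 0.7067) x3=(0.1212, -0.3779)
step 29: x0=(0.4424, -0.2573) x1=(0.9132, 0.4822) x2=(-0.7957, 0.6864) x3=(0.0908, -0.3154)
step 30: x0=(0.3885, -0.2480) x1=(0.8941, 0.4492) x2=(-0.7545, 0.6659) x3=(0.0600, -0.2528)
step 31: x0=(0.3349, -0.2386) x1=(0.8748, 0.4162) x2=(-0.7129, 0.6451) x3=(0.0287, -0.1902)
step 32: x0=(0.2816, -0.2293) x1=(0.8553, 0.3834) x2=(-0.6710, 0.6243) x3=(-0.0030, -0.1274)
step 33: x0=(0.2286, -0.2202) x1=(0.8357, 0.3506) x2=(-0.6289, 0.6034) x3=(-0.0351, -0.0646)
step 34: x0=(0.1760, -0.2115) x1=(0.8161, 0.3180) x2=(-0.5865, 0.5824) x3=(-0.0676, -0.0016)
step 35: x0=(0.1236, -0.2032) x1=(0.7963, 0.2854) x2=(-0.5442, 0.5615) x3=(-0.1003, 0.0615)
step 36: x0=(0.0715, -0.1955) x1=(0.7766, 0.2530) x2=(-0.5017, 0.5407) x3=(-0.1332, 0.1248)
step 37: x0=(0.0196, -0.1885) x1=(0.7569, 0.2206) x2=(-0.4594, 0.5201) x3=(-0.1662, 0.1881)
step 38: x0=(-0.0321, -0.1822) x1=(0.7373, 0.1883) x2=(-0.4172, 0.4996) x3=(-0.1992, 0.2515)
step 0 velocities: v0=(-0.6600, -0.4400) v1=(-0.0000, -0.6300) v2=(-0.0100, 0.0200) v3=(-0.6500, 0.8600)
step 0: KE=1.3956, PE=10.1082, E=11.5038
step 38 velocities: v0=(-1.9130, 0.2204) v1=(-0.7267, -1.1955) v2=(1.5611, -0.7523) v3=(-1.2207, 2.3481)
step 38: KE=10.9891, PE=0.5119, E=11.5010

11.5010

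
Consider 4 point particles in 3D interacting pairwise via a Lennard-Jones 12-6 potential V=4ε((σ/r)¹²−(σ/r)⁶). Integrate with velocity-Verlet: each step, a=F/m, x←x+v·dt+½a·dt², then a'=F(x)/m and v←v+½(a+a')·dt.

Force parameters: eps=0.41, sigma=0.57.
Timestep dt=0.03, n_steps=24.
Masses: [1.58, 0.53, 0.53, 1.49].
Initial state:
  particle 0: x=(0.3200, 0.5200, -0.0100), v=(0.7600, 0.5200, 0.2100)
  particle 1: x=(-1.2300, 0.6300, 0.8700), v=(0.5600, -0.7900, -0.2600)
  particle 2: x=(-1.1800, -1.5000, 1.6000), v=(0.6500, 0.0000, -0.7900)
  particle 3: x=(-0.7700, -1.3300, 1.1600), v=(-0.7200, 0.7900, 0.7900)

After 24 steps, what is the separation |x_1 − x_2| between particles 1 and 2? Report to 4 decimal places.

2.5654

step 0: x0=(0.3200, 0.5200, -0.0100) x1=(-1.2300, 0.6300, 0.8700) x2=(-1.1800, -1.5000, 1.6000) x3=(-0.7700, -1.3300, 1.1600)
step 1: x0=(0.3428, 0.5356, -0.0037) x1=(-1.2132, 0.6063, 0.8622) x2=(-1.1613, -1.5003, 1.5771) x3=(-0.7913, -1.3062, 1.1834)
step 2: x0=(0.3656, 0.5512, 0.0026) x1=(-1.1964, 0.5826, 0.8544) x2=(-1.1590, -1.5093, 1.5718) x3=(-0.8068, -1.2793, 1.2006)
step 3: x0=(0.3884, 0.5668, 0.0089) x1=(-1.1796, 0.5589, 0.8466) x2=(-1.1814, -1.5344, 1.5925) x3=(-0.8135, -1.2467, 1.2085)
step 4: x0=(0.4112, 0.5824, 0.0152) x1=(-1.1627, 0.5351, 0.8388) x2=(-1.2086, -1.5632, 1.6181) x3=(-0.8185, -1.2127, 1.2146)
step 5: x0=(0.4340, 0.5980, 0.0215) x1=(-1.1459, 0.5114, 0.8310) x2=(-1.2347, -1.5910, 1.6426) x3=(-0.8239, -1.1791, 1.2212)
step 6: x0=(0.4567, 0.6136, 0.0278) x1=(-1.1290, 0.4877, 0.8231) x2=(-1.2592, -1.6171, 1.6654) x3=(-0.8298, -1.1461, 1.2283)
step 7: x0=(0.4795, 0.6292, 0.0341) x1=(-1.1122, 0.4639, 0.8153) x2=(-1.2823, -1.6418, 1.6869) x3=(-0.8363, -1.1136, 1.2360)
step 8: x0=(0.5023, 0.6448, 0.0405) x1=(-1.0953, 0.4401, 0.8075) x2=(-1.3045, -1.6654, 1.7074) x3=(-0.8430, -1.0815, 1.2439)
step 9: x0=(0.5251, 0.6604, 0.0468) x1=(-1.0784, 0.4163, 0.7997) x2=(-1.3260, -1.6882, 1.7273) x3=(-0.8501, -1.0496, 1.2521)
step 10: x0=(0.5478, 0.6760, 0.0531) x1=(-1.0615, 0.3925, 0.7919) x2=(-1.3471, -1.7104, 1.7467) x3=(-0.8572, -1.0180, 1.2605)
step 11: x0=(0.5706, 0.6916, 0.0594) x1=(-1.0446, 0.3686, 0.7841) x2=(-1.3679, -1.7321, 1.7658) x3=(-0.8645, -0.9865, 1.2689)
step 12: x0=(0.5934, 0.7072, 0.0657) x1=(-1.0276, 0.3447, 0.7763) x2=(-1.3885, -1.7535, 1.7847) x3=(-0.8718, -0.9551, 1.2774)
step 13: x0=(0.6161, 0.7228, 0.0720) x1=(-1.0107, 0.3208, 0.7685) x2=(-1.4089, -1.7747, 1.8035) x3=(-0.8793, -0.9238, 1.2860)
step 14: x0=(0.6389, 0.7384, 0.0784) x1=(-0.9937, 0.2968, 0.7608) x2=(-1.4292, -1.7957, 1.8221) x3=(-0.8867, -0.8925, 1.2946)
step 15: x0=(0.6616, 0.7540, 0.0847) x1=(-0.9768, 0.2727, 0.7531) x2=(-1.4494, -1.8166, 1.8407) x3=(-0.8942, -0.8612, 1.3032)
step 16: x0=(0.6844, 0.7695, 0.0910) x1=(-0.9598, 0.2485, 0.7454) x2=(-1.4696, -1.8373, 1.8592) x3=(-0.9017, -0.8300, 1.3118)
step 17: x0=(0.7071, 0.7851, 0.0973) x1=(-0.9428, 0.2242, 0.7378) x2=(-1.4897, -1.8580, 1.8776) x3=(-0.9092, -0.7987, 1.3204)
step 18: x0=(0.7299, 0.8007, 0.1037) x1=(-0.9258, 0.1998, 0.7302) x2=(-1.5098, -1.8786, 1.8961) x3=(-0.9168, -0.7674, 1.3290)
step 19: x0=(0.7526, 0.8163, 0.1100) x1=(-0.9087, 0.1751, 0.7228) x2=(-1.5298, -1.8992, 1.9145) x3=(-0.9243, -0.7360, 1.3376)
step 20: x0=(0.7754, 0.8319, 0.1163) x1=(-0.8917, 0.1503, 0.7156) x2=(-1.5498, -1.9197, 1.9328) x3=(-0.9319, -0.7046, 1.3461)
step 21: x0=(0.7981, 0.8475, 0.1227) x1=(-0.8747, 0.1251, 0.7085) x2=(-1.5699, -1.9402, 1.9512) x3=(-0.9394, -0.6730, 1.3545)
step 22: x0=(0.8209, 0.8631, 0.1290) x1=(-0.8577, 0.0996, 0.7018) x2=(-1.5899, -1.9607, 1.9696) x3=(-0.9470, -0.6414, 1.3629)
step 23: x0=(0.8436, 0.8787, 0.1353) x1=(-0.8408, 0.0737, 0.6954) x2=(-1.6099, -1.9811, 1.9879) x3=(-0.9545, -0.6096, 1.3711)
step 24: x0=(0.8663, 0.8942, 0.1416) x1=(-0.8239, 0.0473, 0.6894) x2=(-1.6299, -2.0015, 2.0063) x3=(-0.9620, -0.5777, 1.3791)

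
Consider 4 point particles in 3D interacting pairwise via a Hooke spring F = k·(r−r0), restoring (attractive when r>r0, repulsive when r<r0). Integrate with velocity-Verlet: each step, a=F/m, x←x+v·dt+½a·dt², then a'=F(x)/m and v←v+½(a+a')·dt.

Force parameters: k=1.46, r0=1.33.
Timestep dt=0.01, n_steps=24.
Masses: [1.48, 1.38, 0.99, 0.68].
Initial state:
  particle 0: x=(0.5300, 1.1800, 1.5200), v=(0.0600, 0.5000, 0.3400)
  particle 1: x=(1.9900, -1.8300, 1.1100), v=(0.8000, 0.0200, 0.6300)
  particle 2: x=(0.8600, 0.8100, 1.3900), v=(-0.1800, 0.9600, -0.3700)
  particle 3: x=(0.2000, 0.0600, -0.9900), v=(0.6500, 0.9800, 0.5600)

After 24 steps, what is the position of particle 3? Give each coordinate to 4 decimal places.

step 0: x0=(0.5300, 1.1800, 1.5200) x1=(1.9900, -1.8300, 1.1100) x2=(0.8600, 0.8100, 1.3900) x3=(0.2000, 0.0600, -0.9900)
step 1: x0=(0.5306, 1.1849, 1.5233) x1=(1.9979, -1.8296, 1.1163) x2=(0.8583, 0.8194, 1.3862) x3=(0.2067, 0.0698, -0.9840)
step 2: x0=(0.5312, 1.1896, 1.5265) x1=(2.0055, -1.8287, 1.1224) x2=(0.8566, 0.8285, 1.3822) x3=(0.2137, 0.0795, -0.9772)
step 3: x0=(0.5319, 1.1942, 1.5296) x1=(2.0128, -1.8273, 1.1285) x2=(0.8551, 0.8372, 1.3779) x3=(0.2210, 0.0892, -0.9696)
step 4: x0=(0.5326, 1.1986, 1.5326) x1=(2.0198, -1.8255, 1.1345) x2=(0.8538, 0.8456, 1.3734) x3=(0.2287, 0.0988, -0.9612)
step 5: x0=(0.5332, 1.2028, 1.5354) x1=(2.0266, -1.8232, 1.1403) x2=(0.8525, 0.8536, 1.3687) x3=(0.2367, 0.1084, -0.9521)
step 6: x0=(0.5340, 1.2068, 1.5381) x1=(2.0331, -1.8204, 1.1461) x2=(0.8514, 0.8613, 1.3638) x3=(0.2450, 0.1180, -0.9421)
step 7: x0=(0.5347, 1.2106, 1.5407) x1=(2.0393, -1.8171, 1.1518) x2=(0.8505, 0.8686, 1.3587) x3=(0.2537, 0.1274, -0.9314)
step 8: x0=(0.5355, 1.2143, 1.5431) x1=(2.0452, -1.8134, 1.1574) x2=(0.8496, 0.8755, 1.3533) x3=(0.2626, 0.1369, -0.9199)
step 9: x0=(0.5362, 1.2177, 1.5455) x1=(2.0508, -1.8092, 1.1629) x2=(0.8489, 0.8822, 1.3477) x3=(0.2719, 0.1462, -0.9077)
step 10: x0=(0.5371, 1.2210, 1.5477) x1=(2.0562, -1.8045, 1.1683) x2=(0.8483, 0.8884, 1.3419) x3=(0.2815, 0.1555, -0.8947)
step 11: x0=(0.5379, 1.2241, 1.5498) x1=(2.0613, -1.7993, 1.1736) x2=(0.8479, 0.8943, 1.3359) x3=(0.2915, 0.1647, -0.8809)
step 12: x0=(0.5388, 1.2271, 1.5518) x1=(2.0661, -1.7937, 1.1788) x2=(0.8476, 0.8999, 1.3297) x3=(0.3017, 0.1739, -0.8664)
step 13: x0=(0.5397, 1.2298, 1.5537) x1=(2.0706, -1.7876, 1.1839) x2=(0.8474, 0.9051, 1.3233) x3=(0.3122, 0.1829, -0.8512)
step 14: x0=(0.5406, 1.2324, 1.5556) x1=(2.0748, -1.7810, 1.1889) x2=(0.8474, 0.9100, 1.3167) x3=(0.3230, 0.1919, -0.8352)
step 15: x0=(0.5416, 1.2348, 1.5573) x1=(2.0788, -1.7739, 1.1938) x2=(0.8475, 0.9145, 1.3098) x3=(0.3342, 0.2009, -0.8186)
step 16: x0=(0.5426, 1.2370, 1.5589) x1=(2.0824, -1.7664, 1.1987) x2=(0.8478, 0.9187, 1.3028) x3=(0.3456, 0.2097, -0.8012)
step 17: x0=(0.5436, 1.2390, 1.5604) x1=(2.0858, -1.7584, 1.2034) x2=(0.8482, 0.9226, 1.2956) x3=(0.3573, 0.2185, -0.7832)
step 18: x0=(0.5447, 1.2409, 1.5618) x1=(2.0889, -1.7499, 1.2080) x2=(0.8487, 0.9261, 1.2882) x3=(0.3693, 0.2271, -0.7644)
step 19: x0=(0.5458, 1.2425, 1.5632) x1=(2.0918, -1.7409, 1.2125) x2=(0.8494, 0.9293, 1.2805) x3=(0.3816, 0.2357, -0.7451)
step 20: x0=(0.5469, 1.2440, 1.5644) x1=(2.0943, -1.7315, 1.2169) x2=(0.8502, 0.9321, 1.2727) x3=(0.3941, 0.2442, -0.7250)
step 21: x0=(0.5481, 1.2454, 1.5656) x1=(2.0966, -1.7216, 1.2213) x2=(0.8512, 0.9347, 1.2647) x3=(0.4070, 0.2526, -0.7043)
step 22: x0=(0.5493, 1.2465, 1.5667) x1=(2.0986, -1.7112, 1.2255) x2=(0.8523, 0.9369, 1.2566) x3=(0.4200, 0.2609, -0.6830)
step 23: x0=(0.5506, 1.2475, 1.5677) x1=(2.1003, -1.7004, 1.2297) x2=(0.8536, 0.9388, 1.2482) x3=(0.4334, 0.2691, -0.6611)
step 24: x0=(0.5519, 1.2483, 1.5686) x1=(2.1018, -1.6891, 1.2337) x2=(0.8550, 0.9404, 1.2397) x3=(0.4470, 0.2772, -0.6385)

(0.4470, 0.2772, -0.6385)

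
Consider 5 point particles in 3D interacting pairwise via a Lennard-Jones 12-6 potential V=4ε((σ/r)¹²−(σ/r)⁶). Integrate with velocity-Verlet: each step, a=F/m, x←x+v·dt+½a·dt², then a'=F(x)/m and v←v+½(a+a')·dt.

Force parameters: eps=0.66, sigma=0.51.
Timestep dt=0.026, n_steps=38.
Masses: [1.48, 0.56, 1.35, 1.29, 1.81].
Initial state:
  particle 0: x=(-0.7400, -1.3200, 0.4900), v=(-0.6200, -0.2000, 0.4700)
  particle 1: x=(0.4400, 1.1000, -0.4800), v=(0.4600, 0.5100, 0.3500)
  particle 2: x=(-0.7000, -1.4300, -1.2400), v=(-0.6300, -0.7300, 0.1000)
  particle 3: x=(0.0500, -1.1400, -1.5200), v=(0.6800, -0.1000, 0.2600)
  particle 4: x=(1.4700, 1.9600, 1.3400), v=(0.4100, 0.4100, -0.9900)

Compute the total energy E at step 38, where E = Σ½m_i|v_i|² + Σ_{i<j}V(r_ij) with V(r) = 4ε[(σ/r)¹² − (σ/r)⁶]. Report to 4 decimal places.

2.6981

step 0: x0=(-0.7400, -1.3200, 0.4900) x1=(0.4400, 1.1000, -0.4800) x2=(-0.7000, -1.4300, -1.2400) x3=(0.0500, -1.1400, -1.5200) x4=(1.4700, 1.9600, 1.3400)
step 1: x0=(-0.7561, -1.3252, 0.5022) x1=(0.4520, 1.1133, -0.4709) x2=(-0.7162, -1.4489, -1.2375) x3=(0.0675, -1.1427, -1.5132) x4=(1.4807, 1.9707, 1.3143)
step 2: x0=(-0.7722, -1.3304, 0.5144) x1=(0.4639, 1.1265, -0.4618) x2=(-0.7321, -1.4677, -1.2350) x3=(0.0847, -1.1454, -1.5062) x4=(1.4913, 1.9813, 1.2885)
step 3: x0=(-0.7884, -1.3356, 0.5266) x1=(0.4759, 1.1398, -0.4527) x2=(-0.7479, -1.4864, -1.2326) x3=(0.1017, -1.1483, -1.4992) x4=(1.5020, 1.9920, 1.2628)
step 4: x0=(-0.8045, -1.3408, 0.5389) x1=(0.4878, 1.1530, -0.4436) x2=(-0.7634, -1.5051, -1.2303) x3=(0.1185, -1.1512, -1.4922) x4=(1.5126, 2.0026, 1.2370)
step 5: x0=(-0.8206, -1.3460, 0.5511) x1=(0.4998, 1.1663, -0.4345) x2=(-0.7789, -1.5237, -1.2280) x3=(0.1352, -1.1542, -1.4851) x4=(1.5233, 2.0133, 1.2113)
step 6: x0=(-0.8367, -1.3512, 0.5633) x1=(0.5118, 1.1796, -0.4254) x2=(-0.7942, -1.5423, -1.2258) x3=(0.1518, -1.1573, -1.4780) x4=(1.5340, 2.0240, 1.1856)
step 7: x0=(-0.8528, -1.3564, 0.5755) x1=(0.5237, 1.1928, -0.4163) x2=(-0.8094, -1.5608, -1.2235) x3=(0.1683, -1.1603, -1.4708) x4=(1.5446, 2.0346, 1.1598)
step 8: x0=(-0.8690, -1.3616, 0.5877) x1=(0.5357, 1.2061, -0.4072) x2=(-0.8246, -1.5793, -1.2213) x3=(0.1847, -1.1635, -1.4636) x4=(1.5553, 2.0453, 1.1341)
step 9: x0=(-0.8851, -1.3668, 0.5999) x1=(0.5477, 1.2193, -0.3981) x2=(-0.8397, -1.5978, -1.2191) x3=(0.2010, -1.1666, -1.4564) x4=(1.5659, 2.0559, 1.1083)
step 10: x0=(-0.9012, -1.3720, 0.6121) x1=(0.5596, 1.2326, -0.3889) x2=(-0.8548, -1.6162, -1.2169) x3=(0.2173, -1.1697, -1.4492) x4=(1.5766, 2.0666, 1.0826)
step 11: x0=(-0.9173, -1.3772, 0.6243) x1=(0.5716, 1.2459, -0.3798) x2=(-0.8698, -1.6347, -1.2147) x3=(0.2336, -1.1729, -1.4420) x4=(1.5872, 2.0772, 1.0568)
step 12: x0=(-0.9334, -1.3824, 0.6364) x1=(0.5836, 1.2591, -0.3707) x2=(-0.8848, -1.6531, -1.2125) x3=(0.2498, -1.1761, -1.4348) x4=(1.5979, 2.0879, 1.0311)
step 13: x0=(-0.9495, -1.3876, 0.6486) x1=(0.5955, 1.2724, -0.3616) x2=(-0.8998, -1.6715, -1.2103) x3=(0.2660, -1.1792, -1.4276) x4=(1.6086, 2.0986, 1.0053)
step 14: x0=(-0.9657, -1.3928, 0.6608) x1=(0.6075, 1.2856, -0.3525) x2=(-0.9147, -1.6899, -1.2081) x3=(0.2822, -1.1824, -1.4204) x4=(1.6192, 2.1092, 0.9796)
step 15: x0=(-0.9818, -1.3980, 0.6730) x1=(0.6195, 1.2989, -0.3434) x2=(-0.9296, -1.7083, -1.2059) x3=(0.2984, -1.1857, -1.4131) x4=(1.6299, 2.1199, 0.9538)
step 16: x0=(-0.9979, -1.4032, 0.6852) x1=(0.6315, 1.3122, -0.3342) x2=(-0.9446, -1.7267, -1.2037) x3=(0.3145, -1.1889, -1.4059) x4=(1.6405, 2.1305, 0.9281)
step 17: x0=(-1.0140, -1.4084, 0.6974) x1=(0.6434, 1.3254, -0.3251) x2=(-0.9595, -1.7451, -1.2015) x3=(0.3306, -1.1921, -1.3987) x4=(1.6512, 2.1412, 0.9023)
step 18: x0=(-1.0301, -1.4136, 0.7096) x1=(0.6554, 1.3387, -0.3160) x2=(-0.9743, -1.7634, -1.1993) x3=(0.3468, -1.1953, -1.3914) x4=(1.6618, 2.1518, 0.8766)
step 19: x0=(-1.0462, -1.4188, 0.7217) x1=(0.6674, 1.3520, -0.3068) x2=(-0.9892, -1.7818, -1.1971) x3=(0.3629, -1.1985, -1.3842) x4=(1.6725, 2.1625, 0.8508)
step 20: x0=(-1.0624, -1.4240, 0.7339) x1=(0.6794, 1.3653, -0.2977) x2=(-1.0041, -1.8002, -1.1949) x3=(0.3790, -1.2018, -1.3770) x4=(1.6831, 2.1731, 0.8251)
step 21: x0=(-1.0785, -1.4292, 0.7461) x1=(0.6914, 1.3786, -0.2885) x2=(-1.0190, -1.8186, -1.1928) x3=(0.3951, -1.2050, -1.3697) x4=(1.6938, 2.1838, 0.7993)
step 22: x0=(-1.0946, -1.4344, 0.7583) x1=(0.7034, 1.3918, -0.2794) x2=(-1.0338, -1.8369, -1.1906) x3=(0.4111, -1.2082, -1.3625) x4=(1.7044, 2.1944, 0.7736)
step 23: x0=(-1.1107, -1.4396, 0.7704) x1=(0.7154, 1.4051, -0.2702) x2=(-1.0487, -1.8553, -1.1884) x3=(0.4272, -1.2115, -1.3552) x4=(1.7151, 2.2051, 0.7478)
step 24: x0=(-1.1268, -1.4448, 0.7826) x1=(0.7274, 1.4184, -0.2611) x2=(-1.0635, -1.8736, -1.1862) x3=(0.4433, -1.2147, -1.3480) x4=(1.7257, 2.2157, 0.7221)
step 25: x0=(-1.1429, -1.4500, 0.7948) x1=(0.7394, 1.4317, -0.2519) x2=(-1.0784, -1.8920, -1.1840) x3=(0.4594, -1.2179, -1.3407) x4=(1.7363, 2.2264, 0.6963)
step 26: x0=(-1.1590, -1.4552, 0.8070) x1=(0.7515, 1.4450, -0.2427) x2=(-1.0932, -1.9104, -1.1818) x3=(0.4754, -1.2212, -1.3335) x4=(1.7470, 2.2370, 0.6705)
step 27: x0=(-1.1752, -1.4605, 0.8191) x1=(0.7635, 1.4583, -0.2335) x2=(-1.1081, -1.9287, -1.1796) x3=(0.4915, -1.2244, -1.3263) x4=(1.7576, 2.2477, 0.6448)
step 28: x0=(-1.1913, -1.4657, 0.8313) x1=(0.7756, 1.4717, -0.2243) x2=(-1.1229, -1.9471, -1.1774) x3=(0.5076, -1.2277, -1.3190) x4=(1.7682, 2.2583, 0.6190)
step 29: x0=(-1.2074, -1.4709, 0.8435) x1=(0.7876, 1.4850, -0.2151) x2=(-1.1377, -1.9654, -1.1752) x3=(0.5236, -1.2309, -1.3118) x4=(1.7789, 2.2689, 0.5932)
step 30: x0=(-1.2235, -1.4761, 0.8556) x1=(0.7997, 1.4983, -0.2059) x2=(-1.1526, -1.9838, -1.1730) x3=(0.5397, -1.2342, -1.3045) x4=(1.7895, 2.2796, 0.5674)
step 31: x0=(-1.2396, -1.4813, 0.8678) x1=(0.8118, 1.5117, -0.1966) x2=(-1.1674, -2.0021, -1.1708) x3=(0.5557, -1.2374, -1.2973) x4=(1.8001, 2.2902, 0.5416)
step 32: x0=(-1.2557, -1.4865, 0.8800) x1=(0.8239, 1.5251, -0.1874) x2=(-1.1822, -2.0205, -1.1686) x3=(0.5718, -1.2407, -1.2900) x4=(1.8107, 2.3008, 0.5159)
step 33: x0=(-1.2718, -1.4917, 0.8921) x1=(0.8360, 1.5384, -0.1781) x2=(-1.1971, -2.0388, -1.1665) x3=(0.5878, -1.2439, -1.2828) x4=(1.8213, 2.3114, 0.4901)
step 34: x0=(-1.2880, -1.4969, 0.9043) x1=(0.8481, 1.5518, -0.1689) x2=(-1.2119, -2.0572, -1.1643) x3=(0.6039, -1.2472, -1.2755) x4=(1.8319, 2.3220, 0.4643)
step 35: x0=(-1.3041, -1.5021, 0.9165) x1=(0.8603, 1.5652, -0.1596) x2=(-1.2267, -2.0755, -1.1621) x3=(0.6199, -1.2504, -1.2683) x4=(1.8425, 2.3326, 0.4385)
step 36: x0=(-1.3202, -1.5073, 0.9286) x1=(0.8725, 1.5787, -0.1503) x2=(-1.2415, -2.0939, -1.1599) x3=(0.6360, -1.2537, -1.2610) x4=(1.8531, 2.3433, 0.4127)
step 37: x0=(-1.3363, -1.5125, 0.9408) x1=(0.8847, 1.5921, -0.1410) x2=(-1.2564, -2.1122, -1.1577) x3=(0.6520, -1.2569, -1.2538) x4=(1.8637, 2.3538, 0.3869)
step 38: x0=(-1.3524, -1.5177, 0.9530) x1=(0.8970, 1.6056, -0.1317) x2=(-1.2712, -2.1306, -1.1555) x3=(0.6681, -1.2602, -1.2465) x4=(1.8743, 2.3644, 0.3611)
step 0 velocities: v0=(-0.6200, -0.2000, 0.4700) v1=(0.4600, 0.5100, 0.3500) v2=(-0.6300, -0.7300, 0.1000) v3=(0.6800, -0.1000, 0.2600) v4=(0.4100, 0.4100, -0.9900)
step 0: KE=2.8178, PE=-0.1192, E=2.6987
step 38 velocities: v0=(-0.6198, -0.2002, 0.4678) v1=(0.4716, 0.5187, 0.3592) v2=(-0.5702, -0.7056, 0.0846) v3=(0.6172, -0.1250, 0.2788) v4=(0.4064, 0.4071, -0.9929)
step 38: KE=2.7074, PE=-0.0094, E=2.6981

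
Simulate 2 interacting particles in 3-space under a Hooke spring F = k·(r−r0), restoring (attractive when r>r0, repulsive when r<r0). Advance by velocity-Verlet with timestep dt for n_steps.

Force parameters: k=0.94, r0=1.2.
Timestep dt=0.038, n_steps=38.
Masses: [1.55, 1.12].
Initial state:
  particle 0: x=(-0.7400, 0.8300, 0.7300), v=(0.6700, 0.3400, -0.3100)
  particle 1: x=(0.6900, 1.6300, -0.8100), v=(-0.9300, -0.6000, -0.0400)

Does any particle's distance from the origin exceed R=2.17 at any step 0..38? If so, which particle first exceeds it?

no

step 0: x0=(-0.7400, 0.8300, 0.7300) x1=(0.6900, 1.6300, -0.8100)
step 1: x0=(-0.7142, 0.8431, 0.7179) x1=(0.6543, 1.6070, -0.8111)
step 2: x0=(-0.6880, 0.8565, 0.7052) x1=(0.6178, 1.5835, -0.8113)
step 3: x0=(-0.6612, 0.8701, 0.6919) x1=(0.5806, 1.5597, -0.8108)
step 4: x0=(-0.6339, 0.8840, 0.6781) x1=(0.5428, 1.5355, -0.8095)
step 5: x0=(-0.6063, 0.8982, 0.6637) x1=(0.5044, 1.5110, -0.8074)
step 6: x0=(-0.5782, 0.9125, 0.6489) x1=(0.4655, 1.4862, -0.8047)
step 7: x0=(-0.5499, 0.9271, 0.6336) x1=(0.4261, 1.4612, -0.8013)
step 8: x0=(-0.5212, 0.9418, 0.6179) x1=(0.3863, 1.4360, -0.7974)
step 9: x0=(-0.4923, 0.9566, 0.6017) x1=(0.3462, 1.4105, -0.7929)
step 10: x0=(-0.4632, 0.9715, 0.5853) x1=(0.3058, 1.3849, -0.7879)
step 11: x0=(-0.4339, 0.9866, 0.5685) x1=(0.2652, 1.3592, -0.7825)
step 12: x0=(-0.4044, 1.0017, 0.5514) x1=(0.2243, 1.3334, -0.7767)
step 13: x0=(-0.3749, 1.0169, 0.5341) x1=(0.1833, 1.3074, -0.7706)
step 14: x0=(-0.3453, 1.0321, 0.5166) x1=(0.1422, 1.2815, -0.7642)
step 15: x0=(-0.3156, 1.0473, 0.4989) x1=(0.1010, 1.2554, -0.7575)
step 16: x0=(-0.2858, 1.0626, 0.4811) x1=(0.0598, 1.2294, -0.7508)
step 17: x0=(-0.2561, 1.0779, 0.4633) x1=(0.0185, 1.2033, -0.7439)
step 18: x0=(-0.2263, 1.0932, 0.4454) x1=(-0.0228, 1.1773, -0.7370)
step 19: x0=(-0.1966, 1.1084, 0.4275) x1=(-0.0641, 1.1512, -0.7300)
step 20: x0=(-0.1668, 1.1237, 0.4097) x1=(-0.1054, 1.1251, -0.7231)
step 21: x0=(-0.1370, 1.1390, 0.3919) x1=(-0.1467, 1.0991, -0.7163)
step 22: x0=(-0.1073, 1.1543, 0.3741) x1=(-0.1879, 1.0730, -0.7096)
step 23: x0=(-0.0775, 1.1696, 0.3565) x1=(-0.2292, 1.0469, -0.7031)
step 24: x0=(-0.0478, 1.1849, 0.3390) x1=(-0.2705, 1.0208, -0.6966)
step 25: x0=(-0.0180, 1.2002, 0.3216) x1=(-0.3119, 0.9947, -0.6904)
step 26: x0=(0.0119, 1.2155, 0.3043) x1=(-0.3533, 0.9685, -0.6842)
step 27: x0=(0.0417, 1.2309, 0.2871) x1=(-0.3947, 0.9424, -0.6782)
step 28: x0=(0.0716, 1.2463, 0.2699) x1=(-0.4362, 0.9162, -0.6723)
step 29: x0=(0.1016, 1.2617, 0.2529) x1=(-0.4777, 0.8899, -0.6665)
step 30: x0=(0.1315, 1.2771, 0.2358) x1=(-0.5193, 0.8636, -0.6608)
step 31: x0=(0.1615, 1.2925, 0.2188) x1=(-0.5609, 0.8374, -0.6550)
step 32: x0=(0.1915, 1.3080, 0.2017) x1=(-0.6024, 0.8111, -0.6493)
step 33: x0=(0.2214, 1.3234, 0.1847) x1=(-0.6439, 0.7849, -0.6434)
step 34: x0=(0.2512, 1.3387, 0.1675) x1=(-0.6854, 0.7587, -0.6375)
step 35: x0=(0.2810, 1.3540, 0.1503) x1=(-0.7266, 0.7326, -0.6315)
step 36: x0=(0.3106, 1.3692, 0.1330) x1=(-0.7677, 0.7067, -0.6254)
step 37: x0=(0.3400, 1.3843, 0.1155) x1=(-0.8086, 0.6808, -0.6190)
step 38: x0=(0.3693, 1.3993, 0.0979) x1=(-0.8491, 0.6552, -0.6125)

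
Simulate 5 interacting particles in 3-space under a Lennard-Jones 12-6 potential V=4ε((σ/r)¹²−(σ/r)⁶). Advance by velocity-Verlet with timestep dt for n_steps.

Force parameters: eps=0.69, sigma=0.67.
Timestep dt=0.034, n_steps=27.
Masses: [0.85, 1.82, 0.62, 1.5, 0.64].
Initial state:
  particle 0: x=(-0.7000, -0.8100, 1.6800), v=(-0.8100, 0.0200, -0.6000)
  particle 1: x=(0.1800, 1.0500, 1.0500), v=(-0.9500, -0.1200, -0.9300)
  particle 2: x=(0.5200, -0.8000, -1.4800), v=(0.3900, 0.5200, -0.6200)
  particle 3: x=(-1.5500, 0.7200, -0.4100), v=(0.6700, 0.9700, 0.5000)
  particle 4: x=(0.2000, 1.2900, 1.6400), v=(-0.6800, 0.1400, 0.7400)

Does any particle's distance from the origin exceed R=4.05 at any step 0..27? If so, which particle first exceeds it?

step 0: x0=(-0.7000, -0.8100, 1.6800) x1=(0.1800, 1.0500, 1.0500) x2=(0.5200, -0.8000, -1.4800) x3=(-1.5500, 0.7200, -0.4100) x4=(0.2000, 1.2900, 1.6400)
step 1: x0=(-0.7275, -0.8093, 1.6596) x1=(0.1471, 1.0388, 1.0008) x2=(0.5333, -0.7823, -1.5011) x3=(-1.5272, 0.7530, -0.3930) x4=(0.1786, 1.3151, 1.7151)
step 2: x0=(-0.7551, -0.8086, 1.6392) x1=(0.1142, 1.0278, 0.9523) x2=(0.5465, -0.7646, -1.5222) x3=(-1.5044, 0.7860, -0.3760) x4=(0.1571, 1.3394, 1.7884)
step 3: x0=(-0.7826, -0.8079, 1.6188) x1=(0.0814, 1.0173, 0.9050) x2=(0.5598, -0.7470, -1.5432) x3=(-1.4816, 0.8189, -0.3590) x4=(0.1354, 1.3625, 1.8582)
step 4: x0=(-0.8101, -0.8072, 1.5984) x1=(0.0486, 1.0070, 0.8583) x2=(0.5730, -0.7293, -1.5643) x3=(-1.4588, 0.8519, -0.3420) x4=(0.1135, 1.3848, 1.9260)
step 5: x0=(-0.8376, -0.8064, 1.5779) x1=(0.0159, 0.9968, 0.8120) x2=(0.5863, -0.7116, -1.5854) x3=(-1.4360, 0.8849, -0.3249) x4=(0.0917, 1.4068, 1.9929)
step 6: x0=(-0.8651, -0.8057, 1.5575) x1=(-0.0169, 0.9867, 0.7659) x2=(0.5995, -0.6939, -1.6064) x3=(-1.4132, 0.9179, -0.3079) x4=(0.0698, 1.4286, 2.0592)
step 7: x0=(-0.8926, -0.8049, 1.5371) x1=(-0.0497, 0.9766, 0.7198) x2=(0.6128, -0.6762, -1.6275) x3=(-1.3904, 0.9509, -0.2908) x4=(0.0478, 1.4503, 2.1253)
step 8: x0=(-0.9201, -0.8041, 1.5166) x1=(-0.0825, 0.9665, 0.6738) x2=(0.6260, -0.6585, -1.6486) x3=(-1.3675, 0.9838, -0.2738) x4=(0.0259, 1.4720, 2.1913)
step 9: x0=(-0.9476, -0.8033, 1.4962) x1=(-0.1153, 0.9565, 0.6278) x2=(0.6393, -0.6408, -1.6696) x3=(-1.3446, 1.0168, -0.2567) x4=(0.0039, 1.4936, 2.2571)
step 10: x0=(-0.9751, -0.8025, 1.4758) x1=(-0.1482, 0.9464, 0.5818) x2=(0.6525, -0.6231, -1.6907) x3=(-1.3216, 1.0498, -0.2395) x4=(-0.0180, 1.5152, 2.3229)
step 11: x0=(-1.0026, -0.8017, 1.4553) x1=(-0.1811, 0.9363, 0.5358) x2=(0.6658, -0.6054, -1.7117) x3=(-1.2986, 1.0827, -0.2224) x4=(-0.0400, 1.5368, 2.3886)
step 12: x0=(-1.0301, -0.8008, 1.4348) x1=(-0.2142, 0.9263, 0.4897) x2=(0.6790, -0.5877, -1.7328) x3=(-1.2755, 1.1157, -0.2051) x4=(-0.0619, 1.5584, 2.4543)
step 13: x0=(-1.0576, -0.8000, 1.4144) x1=(-0.2473, 0.9163, 0.4436) x2=(0.6922, -0.5700, -1.7538) x3=(-1.2522, 1.1486, -0.1877) x4=(-0.0839, 1.5800, 2.5200)
step 14: x0=(-1.0850, -0.7991, 1.3939) x1=(-0.2807, 0.9063, 0.3973) x2=(0.7055, -0.5523, -1.7749) x3=(-1.2286, 1.1815, -0.1702) x4=(-0.1059, 1.6015, 2.5857)
step 15: x0=(-1.1125, -0.7983, 1.3734) x1=(-0.3143, 0.8964, 0.3509) x2=(0.7187, -0.5346, -1.7959) x3=(-1.2047, 1.2142, -0.1525) x4=(-0.1278, 1.6231, 2.6513)
step 16: x0=(-1.1400, -0.7974, 1.3529) x1=(-0.3484, 0.8866, 0.3042) x2=(0.7319, -0.5169, -1.8170) x3=(-1.1803, 1.2468, -0.1344) x4=(-0.1498, 1.6446, 2.7170)
step 17: x0=(-1.1674, -0.7965, 1.3325) x1=(-0.3831, 0.8771, 0.2572) x2=(0.7452, -0.4992, -1.8380) x3=(-1.1551, 1.2790, -0.1160) x4=(-0.1718, 1.6662, 2.7826)
step 18: x0=(-1.1949, -0.7956, 1.3120) x1=(-0.4187, 0.8681, 0.2098) x2=(0.7584, -0.4815, -1.8591) x3=(-1.1289, 1.3107, -0.0971) x4=(-0.1938, 1.6877, 2.8483)
step 19: x0=(-1.2224, -0.7947, 1.2915) x1=(-0.4553, 0.8597, 0.1619) x2=(0.7716, -0.4638, -1.8801) x3=(-1.1014, 1.3416, -0.0776) x4=(-0.2157, 1.7093, 2.9139)
step 20: x0=(-1.2498, -0.7937, 1.2709) x1=(-0.4931, 0.8522, 0.1136) x2=(0.7849, -0.4460, -1.9011) x3=(-1.0724, 1.3714, -0.0575) x4=(-0.2377, 1.7308, 2.9796)
step 21: x0=(-1.2772, -0.7928, 1.2504) x1=(-0.5320, 0.8456, 0.0649) x2=(0.7981, -0.4283, -1.9222) x3=(-1.0423, 1.4001, -0.0371) x4=(-0.2597, 1.7524, 3.0452)
step 22: x0=(-1.3047, -0.7919, 1.2299) x1=(-0.5711, 0.8393, 0.0163) x2=(0.8113, -0.4106, -1.9432) x3=(-1.0117, 1.4285, -0.0167) x4=(-0.2817, 1.7739, 3.1108)
step 23: x0=(-1.3321, -0.7909, 1.2094) x1=(-0.6095, 0.8322, -0.0324) x2=(0.8245, -0.3929, -1.9642) x3=(-0.9820, 1.4579, 0.0037) x4=(-0.3037, 1.7955, 3.1765)
step 24: x0=(-1.3596, -0.7899, 1.1888) x1=(-0.6471, 0.8235, -0.0811) x2=(0.8378, -0.3752, -1.9852) x3=(-0.9534, 1.4891, 0.0242) x4=(-0.3256, 1.8170, 3.2421)
step 25: x0=(-1.3870, -0.7890, 1.1683) x1=(-0.6843, 0.8141, -0.1299) x2=(0.8510, -0.3575, -2.0063) x3=(-0.9251, 1.5212, 0.0449) x4=(-0.3476, 1.8386, 3.3078)
step 26: x0=(-1.4144, -0.7880, 1.1477) x1=(-0.7218, 0.8053, -0.1785) x2=(0.8642, -0.3397, -2.0273) x3=(-0.8966, 1.5525, 0.0654) x4=(-0.3696, 1.8601, 3.3734)
step 27: x0=(-1.4418, -0.7870, 1.1272) x1=(-0.7596, 0.7979, -0.2267) x2=(0.8774, -0.3220, -2.0483) x3=(-0.8678, 1.5822, 0.0853) x4=(-0.3916, 1.8816, 3.4390)

no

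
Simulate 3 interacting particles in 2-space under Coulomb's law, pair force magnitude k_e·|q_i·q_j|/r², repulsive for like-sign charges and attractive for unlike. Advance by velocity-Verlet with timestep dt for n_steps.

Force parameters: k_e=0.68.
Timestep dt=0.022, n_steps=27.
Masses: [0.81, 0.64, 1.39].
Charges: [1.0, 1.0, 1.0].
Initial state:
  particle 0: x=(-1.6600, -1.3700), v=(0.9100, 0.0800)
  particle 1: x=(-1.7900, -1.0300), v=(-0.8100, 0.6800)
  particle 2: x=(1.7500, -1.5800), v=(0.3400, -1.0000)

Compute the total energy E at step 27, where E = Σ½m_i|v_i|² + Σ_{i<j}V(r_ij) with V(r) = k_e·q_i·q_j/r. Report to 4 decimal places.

step 0: x0=(-1.6600, -1.3700) x1=(-1.7900, -1.0300) x2=(1.7500, -1.5800)
step 1: x0=(-1.6394, -1.3697) x1=(-1.8085, -1.0132) x2=(1.7575, -1.6020)
step 2: x0=(-1.6178, -1.3717) x1=(-1.8285, -0.9935) x2=(1.7650, -1.6240)
step 3: x0=(-1.5952, -1.3756) x1=(-1.8499, -0.9713) x2=(1.7726, -1.6460)
step 4: x0=(-1.5716, -1.3810) x1=(-1.8725, -0.9472) x2=(1.7802, -1.6680)
step 5: x0=(-1.5472, -1.3877) x1=(-1.8962, -0.9216) x2=(1.7879, -1.6901)
step 6: x0=(-1.5222, -1.3952) x1=(-1.9208, -0.8948) x2=(1.7956, -1.7121)
step 7: x0=(-1.4966, -1.4036) x1=(-1.9462, -0.8670) x2=(1.8033, -1.7341)
step 8: x0=(-1.4704, -1.4125) x1=(-1.9724, -0.8383) x2=(1.8111, -1.7562)
step 9: x0=(-1.4439, -1.4220) x1=(-1.9992, -0.8090) x2=(1.8189, -1.7782)
step 10: x0=(-1.4170, -1.4320) x1=(-2.0265, -0.7792) x2=(1.8267, -1.8002)
step 11: x0=(-1.3898, -1.4423) x1=(-2.0543, -0.7488) x2=(1.8346, -1.8223)
step 12: x0=(-1.3623, -1.4529) x1=(-2.0825, -0.7180) x2=(1.8425, -1.8444)
step 13: x0=(-1.3346, -1.4638) x1=(-2.1110, -0.6869) x2=(1.8504, -1.8664)
step 14: x0=(-1.3067, -1.4749) x1=(-2.1399, -0.6555) x2=(1.8584, -1.8885)
step 15: x0=(-1.2786, -1.4862) x1=(-2.1691, -0.6238) x2=(1.8664, -1.9106)
step 16: x0=(-1.2504, -1.4977) x1=(-2.1986, -0.5919) x2=(1.8745, -1.9327)
step 17: x0=(-1.2220, -1.5094) x1=(-2.2283, -0.5597) x2=(1.8826, -1.9548)
step 18: x0=(-1.1935, -1.5212) x1=(-2.2582, -0.5274) x2=(1.8907, -1.9769)
step 19: x0=(-1.1649, -1.5331) x1=(-2.2883, -0.4948) x2=(1.8988, -1.9990)
step 20: x0=(-1.1363, -1.5451) x1=(-2.3186, -0.4622) x2=(1.9070, -2.0211)
step 21: x0=(-1.1075, -1.5573) x1=(-2.3491, -0.4293) x2=(1.9153, -2.0432)
step 22: x0=(-1.0787, -1.5695) x1=(-2.3797, -0.3964) x2=(1.9235, -2.0654)
step 23: x0=(-1.0499, -1.5818) x1=(-2.4105, -0.3633) x2=(1.9318, -2.0875)
step 24: x0=(-1.0210, -1.5942) x1=(-2.4415, -0.3301) x2=(1.9402, -2.1097)
step 25: x0=(-0.9920, -1.6066) x1=(-2.4725, -0.2968) x2=(1.9485, -2.1318)
step 26: x0=(-0.9631, -1.6191) x1=(-2.5037, -0.2634) x2=(1.9570, -2.1540)
step 27: x0=(-0.9341, -1.6317) x1=(-2.5350, -0.2300) x2=(1.9654, -2.1762)
step 0 velocities: v0=(0.9100, 0.0800) v1=(-0.8100, 0.6800) v2=(0.3400, -1.0000)
step 0: KE=1.4712, PE=2.2570, E=3.7282
step 27 velocities: v0=(1.3187, -0.5722) v1=(-1.4244, 1.5235) v2=(0.3847, -1.0083)
step 27: KE=3.0384, PE=0.6888, E=3.7271

3.7271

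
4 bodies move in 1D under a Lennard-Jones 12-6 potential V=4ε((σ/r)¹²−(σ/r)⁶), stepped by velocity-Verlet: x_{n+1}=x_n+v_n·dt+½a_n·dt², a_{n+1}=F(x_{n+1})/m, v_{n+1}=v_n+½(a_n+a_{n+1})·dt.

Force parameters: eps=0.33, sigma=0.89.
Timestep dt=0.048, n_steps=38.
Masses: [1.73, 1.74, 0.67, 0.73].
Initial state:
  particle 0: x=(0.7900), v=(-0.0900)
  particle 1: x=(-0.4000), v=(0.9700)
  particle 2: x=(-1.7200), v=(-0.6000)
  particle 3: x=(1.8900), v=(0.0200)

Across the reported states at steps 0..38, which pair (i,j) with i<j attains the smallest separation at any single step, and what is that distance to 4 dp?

pair (0,3), distance 0.8745

step 0: x0=(0.7900) x1=(-0.4000) x2=(-1.7200) x3=(1.8900)
step 1: x0=(0.7858) x1=(-0.3532) x2=(-1.7480) x3=(1.8895)
step 2: x0=(0.7816) x1=(-0.3057) x2=(-1.7748) x3=(1.8862)
step 3: x0=(0.7774) x1=(-0.2574) x2=(-1.8008) x3=(1.8801)
step 4: x0=(0.7735) x1=(-0.2085) x2=(-1.8262) x3=(1.8710)
step 5: x0=(0.7716) x1=(-0.1603) x2=(-1.8511) x3=(1.8592)
step 6: x0=(0.7752) x1=(-0.1167) x2=(-1.8757) x3=(1.8444)
step 7: x0=(0.7913) x1=(-0.0844) x2=(-1.9000) x3=(1.8270)
step 8: x0=(0.8241) x1=(-0.0681) x2=(-1.9241) x3=(1.8075)
step 9: x0=(0.8677) x1=(-0.0630) x2=(-1.9480) x3=(1.7892)
step 10: x0=(0.9101) x1=(-0.0624) x2=(-1.9717) x3=(1.7845)
step 11: x0=(0.9372) x1=(-0.0630) x2=(-1.9953) x3=(1.8185)
step 12: x0=(0.9500) x1=(-0.0635) x2=(-2.0187) x3=(1.8861)
step 13: x0=(0.9585) x1=(-0.0636) x2=(-2.0420) x3=(1.9629)
step 14: x0=(0.9665) x1=(-0.0631) x2=(-2.0652) x3=(2.0393)
step 15: x0=(0.9750) x1=(-0.0620) x2=(-2.0883) x3=(2.1129)
step 16: x0=(0.9838) x1=(-0.0600) x2=(-2.1113) x3=(2.1838)
step 17: x0=(0.9926) x1=(-0.0572) x2=(-2.1342) x3=(2.2523)
step 18: x0=(1.0013) x1=(-0.0534) x2=(-2.1570) x3=(2.3190)
step 19: x0=(1.0096) x1=(-0.0487) x2=(-2.1797) x3=(2.3841)
step 20: x0=(1.0173) x1=(-0.0429) x2=(-2.2023) x3=(2.4481)
step 21: x0=(1.0244) x1=(-0.0361) x2=(-2.2249) x3=(2.5111)
step 22: x0=(1.0307) x1=(-0.0283) x2=(-2.2474) x3=(2.5735)
step 23: x0=(1.0362) x1=(-0.0195) x2=(-2.2699) x3=(2.6353)
step 24: x0=(1.0409) x1=(-0.0096) x2=(-2.2923) x3=(2.6966)
step 25: x0=(1.0448) x1=(0.0011) x2=(-2.3147) x3=(2.7575)
step 26: x0=(1.0479) x1=(0.0128) x2=(-2.3370) x3=(2.8182)
step 27: x0=(1.0503) x1=(0.0252) x2=(-2.3593) x3=(2.8787)
step 28: x0=(1.0521) x1=(0.0383) x2=(-2.3816) x3=(2.9389)
step 29: x0=(1.0536) x1=(0.0517) x2=(-2.4038) x3=(2.9990)
step 30: x0=(1.0550) x1=(0.0652) x2=(-2.4260) x3=(3.0590)
step 31: x0=(1.0568) x1=(0.0784) x2=(-2.4482) x3=(3.1189)
step 32: x0=(1.0595) x1=(0.0908) x2=(-2.4704) x3=(3.1787)
step 33: x0=(1.0635) x1=(0.1019) x2=(-2.4925) x3=(3.2384)
step 34: x0=(1.0693) x1=(0.1112) x2=(-2.5146) x3=(3.2981)
step 35: x0=(1.0771) x1=(0.1185) x2=(-2.5368) x3=(3.3577)
step 36: x0=(1.0870) x1=(0.1238) x2=(-2.5588) x3=(3.4173)
step 37: x0=(1.0985) x1=(0.1274) x2=(-2.5809) x3=(3.4769)
step 38: x0=(1.1112) x1=(0.1299) x2=(-2.6030) x3=(3.5364)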